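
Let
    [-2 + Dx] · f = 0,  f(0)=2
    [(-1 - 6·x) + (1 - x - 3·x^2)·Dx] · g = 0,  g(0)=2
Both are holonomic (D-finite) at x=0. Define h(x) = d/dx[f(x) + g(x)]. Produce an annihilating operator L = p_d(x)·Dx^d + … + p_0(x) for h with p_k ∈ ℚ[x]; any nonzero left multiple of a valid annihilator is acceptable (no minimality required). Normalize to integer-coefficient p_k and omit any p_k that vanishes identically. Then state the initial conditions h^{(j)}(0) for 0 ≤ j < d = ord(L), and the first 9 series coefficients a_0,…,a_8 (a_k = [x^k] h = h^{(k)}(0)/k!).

L = (26 + 268·x + 300·x^2 + 864·x^3 + 324·x^4) + (-19 - 136·x - 196·x^2 - 372·x^3 + 90·x^4 + 108·x^5)·Dx + (3 + x + 23·x^2 - 30·x^3 - 126·x^4 - 54·x^5)·Dx^2  (order 2).
h: a_k = 6, 24, 50, 472/3, 1208/3, 17476/15, 136726/45, 2560352/315, 6571538/315, …
ICs: h(0) = 6, h′(0) = 24.

f: a_k = 2, 4, 4, 8/3, 4/3, 8/15, 8/45, 16/315, 4/315, …
g: a_k = 2, 2, 8, 14, 38, 80, 194, 434, 1016, …
L₀ := lclm(L_f,L_g); ord L₀ ≤ 1+1.
Derive L from L₀ (diff closure).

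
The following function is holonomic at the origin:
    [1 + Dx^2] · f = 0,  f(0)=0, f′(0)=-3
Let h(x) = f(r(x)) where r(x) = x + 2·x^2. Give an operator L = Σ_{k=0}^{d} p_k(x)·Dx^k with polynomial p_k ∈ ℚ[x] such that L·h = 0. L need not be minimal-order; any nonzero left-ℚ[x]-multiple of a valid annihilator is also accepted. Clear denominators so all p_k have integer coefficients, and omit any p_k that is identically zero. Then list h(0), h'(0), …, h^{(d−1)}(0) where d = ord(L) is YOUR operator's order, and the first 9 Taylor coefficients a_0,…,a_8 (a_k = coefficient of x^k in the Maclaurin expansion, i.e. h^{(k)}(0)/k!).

L = (1 + 12·x + 48·x^2 + 64·x^3) - 4·Dx + (1 + 4·x)·Dx^2  (order 2).
h: a_k = 0, -3, -6, 1/2, 3, 239/40, 15/4, -1679/1680, -239/120, …
ICs: h(0) = 0, h′(0) = -3.

f: a_k = 0, -3, 0, 1/2, 0, -1/40, 0, 1/1680, 0, …
Substitute x→r, Dx→(1/r')Dx; clear ⇒ L₀.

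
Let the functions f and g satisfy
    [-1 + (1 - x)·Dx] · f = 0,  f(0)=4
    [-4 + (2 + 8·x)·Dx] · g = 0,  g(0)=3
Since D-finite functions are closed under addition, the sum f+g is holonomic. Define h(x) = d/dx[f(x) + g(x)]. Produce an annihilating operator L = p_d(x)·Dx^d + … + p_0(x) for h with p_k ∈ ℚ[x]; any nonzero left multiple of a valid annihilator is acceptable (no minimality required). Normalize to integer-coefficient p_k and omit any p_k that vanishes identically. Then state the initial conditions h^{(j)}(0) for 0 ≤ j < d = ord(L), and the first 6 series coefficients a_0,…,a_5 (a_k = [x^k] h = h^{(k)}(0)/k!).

L = (-18 - 12·x) + (3 - 36·x - 42·x^2)·Dx + (2 + 9·x + x^2 - 12·x^3)·Dx^2  (order 2).
h: a_k = 10, -4, 48, -104, 440, -1488, …
ICs: h(0) = 10, h′(0) = -4.

f: a_k = 4, 4, 4, 4, 4, 4, …
g: a_k = 3, 6, -6, 12, -30, 84, …
Weyl lclm of L_f,L_g ⇒ L₀ (ord ≤ 2).
h₀' ⇒ L via d/dx closure of L₀.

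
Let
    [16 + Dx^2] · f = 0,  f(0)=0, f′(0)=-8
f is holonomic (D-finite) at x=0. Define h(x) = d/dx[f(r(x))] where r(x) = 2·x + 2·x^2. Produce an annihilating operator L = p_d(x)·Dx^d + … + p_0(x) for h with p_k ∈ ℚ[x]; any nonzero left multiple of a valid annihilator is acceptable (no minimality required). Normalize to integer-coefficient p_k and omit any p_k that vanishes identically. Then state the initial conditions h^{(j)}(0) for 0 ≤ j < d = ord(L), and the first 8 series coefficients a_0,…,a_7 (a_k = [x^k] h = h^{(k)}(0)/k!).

L = (76 + 512·x + 1536·x^2 + 2048·x^3 + 1024·x^4) + (-6 - 12·x)·Dx + (1 + 4·x + 4·x^2)·Dx^2  (order 2).
h: a_k = -16, -32, 512, 2048, -512/3, -15360, -1458176/45, 131072/45, …
ICs: h(0) = -16, h′(0) = -32.

f: a_k = 0, -8, 0, 64/3, 0, -256/15, 0, 2048/315, …
f∘r: x↦r, Dx↦Dx/r' in L_f ⇒ L₀.
Derive L from L₀ (diff closure).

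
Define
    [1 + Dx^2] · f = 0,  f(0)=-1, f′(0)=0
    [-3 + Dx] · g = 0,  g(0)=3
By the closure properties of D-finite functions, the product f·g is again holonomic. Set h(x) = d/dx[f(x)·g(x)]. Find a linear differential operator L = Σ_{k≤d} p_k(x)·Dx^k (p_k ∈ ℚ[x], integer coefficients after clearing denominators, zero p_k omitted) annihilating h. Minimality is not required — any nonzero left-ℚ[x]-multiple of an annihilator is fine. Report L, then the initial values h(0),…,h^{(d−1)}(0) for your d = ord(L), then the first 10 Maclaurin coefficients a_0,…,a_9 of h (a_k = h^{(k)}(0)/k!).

L = 10 - 6·Dx + Dx^2  (order 2).
h: a_k = -9, -24, -27, -14, 3/2, 44/5, 83/10, 527/105, 639/280, 779/945, …
ICs: h(0) = -9, h′(0) = -24.

f: a_k = -1, 0, 1/2, 0, -1/24, 0, 1/720, 0, -1/40320, 0, …
g: a_k = 3, 9, 27/2, 27/2, 81/8, 243/40, 243/80, 729/560, 2187/4480, 729/4480, …
Sym-product of L_f,L_g gives L₀ (≤ ord 2).
h=h₀': d/dx-closure on L₀ ⇒ L.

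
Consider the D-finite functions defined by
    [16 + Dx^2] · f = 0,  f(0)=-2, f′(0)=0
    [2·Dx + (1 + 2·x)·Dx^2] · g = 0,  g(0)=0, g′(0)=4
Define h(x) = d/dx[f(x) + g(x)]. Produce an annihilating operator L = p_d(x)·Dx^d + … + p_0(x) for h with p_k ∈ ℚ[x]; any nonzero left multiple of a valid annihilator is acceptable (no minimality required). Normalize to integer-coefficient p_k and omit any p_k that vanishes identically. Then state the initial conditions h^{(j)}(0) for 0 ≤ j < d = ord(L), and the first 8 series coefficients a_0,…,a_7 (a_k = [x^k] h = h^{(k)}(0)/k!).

f: a_k = -2, 0, 16, 0, -64/3, 0, 512/45, 0, …
g: a_k = 0, 4, -4, 16/3, -8, 64/5, -64/3, 256/7, …
Sum ⇒ L₀ = lclm(L_f,L_g) in ℚ(x)⟨Dx⟩.
h=h₀': d/dx-closure on L₀ ⇒ L.
L = (160 + 256·x + 256·x^2) + (48 + 224·x + 384·x^2 + 256·x^3)·Dx + (10 + 16·x + 16·x^2)·Dx^2 + (3 + 14·x + 24·x^2 + 16·x^3)·Dx^3  (order 3).
h: a_k = 4, 24, 16, -352/3, 64, -896/15, 256, -169472/315, …
ICs: h(0) = 4, h′(0) = 24, h′′(0) = 32.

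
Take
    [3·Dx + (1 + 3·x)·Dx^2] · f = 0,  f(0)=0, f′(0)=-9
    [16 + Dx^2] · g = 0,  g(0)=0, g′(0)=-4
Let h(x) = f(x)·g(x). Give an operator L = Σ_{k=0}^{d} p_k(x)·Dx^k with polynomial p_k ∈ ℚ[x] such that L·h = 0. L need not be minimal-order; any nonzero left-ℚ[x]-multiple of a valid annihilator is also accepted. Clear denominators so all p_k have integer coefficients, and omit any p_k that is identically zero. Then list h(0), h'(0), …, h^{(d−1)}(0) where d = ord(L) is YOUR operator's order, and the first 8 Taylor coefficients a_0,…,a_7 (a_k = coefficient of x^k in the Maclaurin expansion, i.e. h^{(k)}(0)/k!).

L = (2272 + 127488·x + 781056·x^2 + 1769472·x^3 + 1327104·x^4) + (4416 + 50112·x + 165888·x^2 + 165888·x^3)·Dx + (1022 + 19392·x + 102816·x^2 + 221184·x^3 + 165888·x^4)·Dx^2 + (276 + 3132·x + 10368·x^2 + 10368·x^3)·Dx^3 + (55 + 714·x + 3375·x^2 + 6912·x^3 + 5184·x^4)·Dx^4  (order 4).
h: a_k = 0, 0, 36, -54, 12, -99, 372, -4626/5, …
ICs: h(0) = 0, h′(0) = 0, h′′(0) = 72, h′′′(0) = -324.

f: a_k = 0, -9, 27/2, -27, 243/4, -729/5, 729/2, -6561/7, …
g: a_k = 0, -4, 0, 32/3, 0, -128/15, 0, 1024/315, …
h₀=f·g: eliminate ⇒ L₀, order ≤ 2·2.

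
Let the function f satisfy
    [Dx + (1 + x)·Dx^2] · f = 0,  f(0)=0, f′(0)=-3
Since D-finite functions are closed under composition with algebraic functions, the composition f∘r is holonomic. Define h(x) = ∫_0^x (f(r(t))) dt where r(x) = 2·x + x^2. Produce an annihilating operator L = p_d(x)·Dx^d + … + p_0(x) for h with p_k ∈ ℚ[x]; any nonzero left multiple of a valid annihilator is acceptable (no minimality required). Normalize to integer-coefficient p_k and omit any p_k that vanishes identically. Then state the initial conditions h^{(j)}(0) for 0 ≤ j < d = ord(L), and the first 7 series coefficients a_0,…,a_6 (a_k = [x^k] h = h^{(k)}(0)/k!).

f: a_k = 0, -3, 3/2, -1, 3/4, -3/5, 1/2, …
f∘r: x↦r, Dx↦Dx/r' in L_f ⇒ L₀.
∫: right-multiply L₀ by Dx.
L = Dx^2 + (1 + x)·Dx^3  (order 3).
h: a_k = 0, 0, -3, 1, -1/2, 3/10, -1/5, …
ICs: h(0) = 0, h′(0) = 0, h′′(0) = -6.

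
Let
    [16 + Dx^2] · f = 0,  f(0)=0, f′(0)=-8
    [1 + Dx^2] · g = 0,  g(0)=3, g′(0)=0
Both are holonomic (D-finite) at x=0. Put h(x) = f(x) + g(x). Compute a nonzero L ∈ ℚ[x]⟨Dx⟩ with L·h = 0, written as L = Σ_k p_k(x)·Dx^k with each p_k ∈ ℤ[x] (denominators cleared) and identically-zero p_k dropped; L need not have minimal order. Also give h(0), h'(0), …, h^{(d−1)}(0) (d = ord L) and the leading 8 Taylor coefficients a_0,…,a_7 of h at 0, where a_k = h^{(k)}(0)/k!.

f: a_k = 0, -8, 0, 64/3, 0, -256/15, 0, 2048/315, …
g: a_k = 3, 0, -3/2, 0, 1/8, 0, -1/240, 0, …
h₀=f+g: left-lcm gives L₀, ord ≤ 4.
L = 16 + 17·Dx^2 + Dx^4  (order 4).
h: a_k = 3, -8, -3/2, 64/3, 1/8, -256/15, -1/240, 2048/315, …
ICs: h(0) = 3, h′(0) = -8, h′′(0) = -3, h′′′(0) = 128.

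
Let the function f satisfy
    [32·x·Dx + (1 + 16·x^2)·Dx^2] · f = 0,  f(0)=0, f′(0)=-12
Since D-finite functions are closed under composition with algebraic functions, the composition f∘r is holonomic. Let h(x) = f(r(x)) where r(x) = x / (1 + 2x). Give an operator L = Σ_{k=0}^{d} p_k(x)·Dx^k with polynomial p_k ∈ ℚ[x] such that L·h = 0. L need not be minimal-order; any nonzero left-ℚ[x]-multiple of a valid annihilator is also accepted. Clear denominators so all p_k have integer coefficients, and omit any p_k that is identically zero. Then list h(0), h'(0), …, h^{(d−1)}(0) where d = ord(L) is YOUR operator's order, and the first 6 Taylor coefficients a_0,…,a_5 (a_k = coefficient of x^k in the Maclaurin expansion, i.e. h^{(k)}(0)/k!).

L = (4 + 40·x)·Dx + (1 + 4·x + 20·x^2)·Dx^2  (order 2).
h: a_k = 0, -12, 24, 16, -288, 3648/5, …
ICs: h(0) = 0, h′(0) = -12.

f: a_k = 0, -12, 0, 64, 0, -3072/5, …
f∘r: x↦r, Dx↦Dx/r' in L_f ⇒ L₀.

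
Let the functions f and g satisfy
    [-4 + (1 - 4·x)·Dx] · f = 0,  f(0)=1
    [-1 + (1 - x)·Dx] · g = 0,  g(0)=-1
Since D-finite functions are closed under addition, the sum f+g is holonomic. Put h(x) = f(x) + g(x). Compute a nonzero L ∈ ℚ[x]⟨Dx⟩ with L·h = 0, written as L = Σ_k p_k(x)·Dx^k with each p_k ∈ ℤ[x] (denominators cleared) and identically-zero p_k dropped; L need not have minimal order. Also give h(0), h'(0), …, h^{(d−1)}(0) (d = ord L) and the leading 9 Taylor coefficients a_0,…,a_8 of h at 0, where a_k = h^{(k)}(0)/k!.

f: a_k = 1, 4, 16, 64, 256, 1024, 4096, 16384, 65536, …
g: a_k = -1, -1, -1, -1, -1, -1, -1, -1, -1, …
Sum ⇒ L₀ = lclm(L_f,L_g) in ℚ(x)⟨Dx⟩.
L = -8 + (10 - 16·x)·Dx + (-1 + 5·x - 4·x^2)·Dx^2  (order 2).
h: a_k = 0, 3, 15, 63, 255, 1023, 4095, 16383, 65535, …
ICs: h(0) = 0, h′(0) = 3.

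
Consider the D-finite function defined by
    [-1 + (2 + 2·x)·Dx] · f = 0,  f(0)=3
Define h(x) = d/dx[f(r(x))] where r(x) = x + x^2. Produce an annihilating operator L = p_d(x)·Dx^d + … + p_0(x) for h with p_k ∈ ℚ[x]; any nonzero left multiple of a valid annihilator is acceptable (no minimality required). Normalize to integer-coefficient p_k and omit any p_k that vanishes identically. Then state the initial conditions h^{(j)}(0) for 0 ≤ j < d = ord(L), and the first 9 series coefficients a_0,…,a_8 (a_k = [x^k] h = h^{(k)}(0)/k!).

L = 3 + (-2 - 6·x - 6·x^2 - 4·x^3)·Dx  (order 1).
h: a_k = 3/2, 9/4, -27/16, 9/32, 225/256, -513/512, 441/2048, 2601/4096, -51111/65536, …
ICs: h(0) = 3/2.

f: a_k = 3, 3/2, -3/8, 3/16, -15/128, 21/256, -63/1024, 99/2048, -1287/32768, …
Change of var in L_f (x↦r) gives L₀.
Derive L from L₀ (diff closure).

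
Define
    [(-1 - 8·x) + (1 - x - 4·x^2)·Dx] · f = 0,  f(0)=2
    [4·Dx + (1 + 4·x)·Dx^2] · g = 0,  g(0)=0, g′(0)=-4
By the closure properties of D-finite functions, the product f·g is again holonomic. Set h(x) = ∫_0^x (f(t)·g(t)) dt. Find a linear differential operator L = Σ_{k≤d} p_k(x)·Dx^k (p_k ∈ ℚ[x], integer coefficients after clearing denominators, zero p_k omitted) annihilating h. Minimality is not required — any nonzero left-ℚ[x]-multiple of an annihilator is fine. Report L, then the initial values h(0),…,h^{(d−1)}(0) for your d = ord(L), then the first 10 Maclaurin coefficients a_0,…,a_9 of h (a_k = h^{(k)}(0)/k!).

L = (12 + 64·x)·Dx + (-2 + 28·x + 80·x^2)·Dx^2 + (-1 - 3·x + 8·x^2 + 16·x^3)·Dx^3  (order 3).
h: a_k = 0, 0, -4, 8/3, -50/3, 56/3, -4372/45, 17336/105, -5125/7, 1590728/945, …
ICs: h(0) = 0, h′(0) = 0, h′′(0) = -8.

f: a_k = 2, 2, 10, 18, 58, 130, 362, 882, 2330, 5858, …
g: a_k = 0, -4, 8, -64/3, 64, -1024/5, 2048/3, -16384/7, 8192, -262144/9, …
f·g: L₀ = L_f ⊗_s L_g, ord ≤ 1·2.
h=∫h₀ ⇒ L = L₀·Dx.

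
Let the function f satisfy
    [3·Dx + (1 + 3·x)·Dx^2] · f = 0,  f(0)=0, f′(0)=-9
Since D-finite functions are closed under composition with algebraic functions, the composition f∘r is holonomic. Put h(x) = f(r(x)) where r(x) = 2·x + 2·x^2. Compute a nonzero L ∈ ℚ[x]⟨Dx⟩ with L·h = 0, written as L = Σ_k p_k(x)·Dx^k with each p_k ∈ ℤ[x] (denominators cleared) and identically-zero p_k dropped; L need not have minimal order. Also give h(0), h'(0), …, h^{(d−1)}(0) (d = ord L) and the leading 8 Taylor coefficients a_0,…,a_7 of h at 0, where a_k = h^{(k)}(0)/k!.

L = (4 + 12·x + 12·x^2)·Dx + (1 + 8·x + 18·x^2 + 12·x^3)·Dx^2  (order 2).
h: a_k = 0, -18, 36, -108, 378, -7128/5, 5616, -159408/7, …
ICs: h(0) = 0, h′(0) = -18.

f: a_k = 0, -9, 27/2, -27, 243/4, -729/5, 729/2, -6561/7, …
h₀=f(r): pull back L_f along r ⇒ L₀.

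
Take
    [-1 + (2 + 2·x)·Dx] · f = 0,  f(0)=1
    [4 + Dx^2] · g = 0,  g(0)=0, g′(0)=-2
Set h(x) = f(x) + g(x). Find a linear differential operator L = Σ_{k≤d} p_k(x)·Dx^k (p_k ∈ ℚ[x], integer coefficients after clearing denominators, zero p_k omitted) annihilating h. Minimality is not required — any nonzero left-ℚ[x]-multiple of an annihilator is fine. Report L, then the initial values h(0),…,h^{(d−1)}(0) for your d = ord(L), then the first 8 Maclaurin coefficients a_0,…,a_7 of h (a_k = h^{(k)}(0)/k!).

L = (-76 - 128·x - 64·x^2) + (120 + 376·x + 384·x^2 + 128·x^3)·Dx + (-19 - 32·x - 16·x^2)·Dx^2 + (30 + 94·x + 96·x^2 + 32·x^3)·Dx^3  (order 3).
h: a_k = 1, -3/2, -1/8, 67/48, -5/128, -919/3840, -21/1024, 26779/645120, …
ICs: h(0) = 1, h′(0) = -3/2, h′′(0) = -1/4.

f: a_k = 1, 1/2, -1/8, 1/16, -5/128, 7/256, -21/1024, 33/2048, …
g: a_k = 0, -2, 0, 4/3, 0, -4/15, 0, 8/315, …
Weyl lclm of L_f,L_g ⇒ L₀ (ord ≤ 3).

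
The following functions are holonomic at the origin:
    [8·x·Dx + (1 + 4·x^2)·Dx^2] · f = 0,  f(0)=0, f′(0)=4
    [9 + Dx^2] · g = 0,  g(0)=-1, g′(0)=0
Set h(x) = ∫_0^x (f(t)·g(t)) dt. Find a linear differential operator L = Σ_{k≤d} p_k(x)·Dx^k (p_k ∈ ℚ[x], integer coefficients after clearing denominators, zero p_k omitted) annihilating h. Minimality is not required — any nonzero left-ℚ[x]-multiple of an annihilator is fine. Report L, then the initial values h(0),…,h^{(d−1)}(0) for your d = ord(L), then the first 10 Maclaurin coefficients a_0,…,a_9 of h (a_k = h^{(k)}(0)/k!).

L = (2925 + 31536·x^2 + 95904·x^4 + 186624·x^6 + 186624·x^8)·Dx + (2448·x + 20160·x^3 + 62208·x^5 + 82944·x^7)·Dx^2 + (442 + 5088·x^2 + 19008·x^4 + 41472·x^6 + 41472·x^8)·Dx^3 + (272·x + 2240·x^3 + 6912·x^5 + 9216·x^7)·Dx^4 + (13 + 176·x^2 + 928·x^4 + 2304·x^6 + 2304·x^8)·Dx^5  (order 5).
h: a_k = 0, 0, -2, 0, 35/6, 0, -503/60, 0, 16271/1120, 0, …
ICs: h(0) = 0, h′(0) = 0, h′′(0) = -4, h′′′(0) = 0, h′′′′(0) = 140.

f: a_k = 0, 4, 0, -16/3, 0, 64/5, 0, -256/7, 0, 1024/9, …
g: a_k = -1, 0, 9/2, 0, -27/8, 0, 81/80, 0, -729/4480, 0, …
h₀=f·g: eliminate ⇒ L₀, order ≤ 2·2.
∫: right-multiply L₀ by Dx.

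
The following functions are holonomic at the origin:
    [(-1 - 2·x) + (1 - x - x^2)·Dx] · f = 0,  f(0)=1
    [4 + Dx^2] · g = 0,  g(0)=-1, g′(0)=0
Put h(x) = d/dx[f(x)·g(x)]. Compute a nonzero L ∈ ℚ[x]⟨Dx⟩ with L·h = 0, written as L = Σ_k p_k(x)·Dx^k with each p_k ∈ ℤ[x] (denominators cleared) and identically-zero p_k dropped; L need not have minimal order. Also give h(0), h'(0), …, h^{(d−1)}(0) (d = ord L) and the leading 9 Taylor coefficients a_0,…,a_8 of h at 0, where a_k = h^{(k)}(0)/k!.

L = (-6 - 16·x - 8·x^2 + 16·x^3 + 8·x^4) + (-1 + 2·x + 12·x^2 + 8·x^3)·Dx + (1 - 3·x - x^2 + 4·x^3 + 2·x^4)·Dx^2  (order 2).
h: a_k = -1, 0, -3, -20/3, -40/3, -382/15, -2177/45, -9376/105, -5693/35, …
ICs: h(0) = -1, h′(0) = 0.

f: a_k = 1, 1, 2, 3, 5, 8, 13, 21, 34, …
g: a_k = -1, 0, 2, 0, -2/3, 0, 4/45, 0, -2/315, …
h₀=f·g: eliminate ⇒ L₀, order ≤ 1·2.
h=h₀': d/dx-closure on L₀ ⇒ L.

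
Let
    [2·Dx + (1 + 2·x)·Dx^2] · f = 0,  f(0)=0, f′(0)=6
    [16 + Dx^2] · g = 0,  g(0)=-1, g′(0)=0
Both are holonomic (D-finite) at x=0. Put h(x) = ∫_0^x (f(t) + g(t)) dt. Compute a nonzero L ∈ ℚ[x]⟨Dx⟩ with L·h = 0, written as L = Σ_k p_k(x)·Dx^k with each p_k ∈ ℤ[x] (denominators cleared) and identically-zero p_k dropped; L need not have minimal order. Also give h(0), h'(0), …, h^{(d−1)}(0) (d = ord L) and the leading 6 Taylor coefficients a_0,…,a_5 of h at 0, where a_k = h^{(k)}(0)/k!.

L = (160 + 256·x + 256·x^2)·Dx^2 + (48 + 224·x + 384·x^2 + 256·x^3)·Dx^3 + (10 + 16·x + 16·x^2)·Dx^4 + (3 + 14·x + 24·x^2 + 16·x^3)·Dx^5  (order 5).
h: a_k = 0, -1, 3, 2/3, 2, -68/15, …
ICs: h(0) = 0, h′(0) = -1, h′′(0) = 6, h′′′(0) = 4, h′′′′(0) = 48.

f: a_k = 0, 6, -6, 8, -12, 96/5, …
g: a_k = -1, 0, 8, 0, -32/3, 0, …
h₀=f+g: left-lcm gives L₀, ord ≤ 4.
h=∫₀ˣh₀: take L = L₀·Dx.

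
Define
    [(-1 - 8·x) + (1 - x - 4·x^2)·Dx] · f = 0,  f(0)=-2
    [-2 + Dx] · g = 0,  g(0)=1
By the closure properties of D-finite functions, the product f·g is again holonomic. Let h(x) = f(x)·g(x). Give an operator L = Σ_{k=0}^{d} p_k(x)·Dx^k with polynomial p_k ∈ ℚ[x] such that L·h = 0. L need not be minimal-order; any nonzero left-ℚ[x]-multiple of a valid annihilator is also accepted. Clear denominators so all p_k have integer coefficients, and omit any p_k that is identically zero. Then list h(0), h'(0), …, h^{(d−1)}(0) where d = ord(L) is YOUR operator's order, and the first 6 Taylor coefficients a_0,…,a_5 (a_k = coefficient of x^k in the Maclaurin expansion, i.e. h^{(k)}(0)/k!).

L = (3 + 6·x - 8·x^2) + (-1 + x + 4·x^2)·Dx  (order 1).
h: a_k = -2, -6, -18, -134/3, -118, -1486/5, …
ICs: h(0) = -2.

f: a_k = -2, -2, -10, -18, -58, -130, …
g: a_k = 1, 2, 2, 4/3, 2/3, 4/15, …
h₀=f·g: eliminate ⇒ L₀, order ≤ 1·1.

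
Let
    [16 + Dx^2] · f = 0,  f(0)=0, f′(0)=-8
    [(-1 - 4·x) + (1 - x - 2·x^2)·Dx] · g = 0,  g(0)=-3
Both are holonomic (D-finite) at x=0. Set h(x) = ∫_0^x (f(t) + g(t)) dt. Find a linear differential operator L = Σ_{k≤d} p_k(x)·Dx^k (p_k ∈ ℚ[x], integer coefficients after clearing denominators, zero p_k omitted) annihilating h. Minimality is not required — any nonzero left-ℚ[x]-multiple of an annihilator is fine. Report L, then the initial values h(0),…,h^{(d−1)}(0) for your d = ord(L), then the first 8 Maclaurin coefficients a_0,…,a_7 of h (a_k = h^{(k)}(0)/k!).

f: a_k = 0, -8, 0, 64/3, 0, -256/15, 0, 2048/315, …
g: a_k = -3, -3, -9, -15, -33, -63, -129, -255, …
Weyl lclm of L_f,L_g ⇒ L₀ (ord ≤ 3).
Integrate: L := L₀·Dx.
L = (-368 - 1408·x + 256·x^2 - 512·x^3 - 2560·x^4 - 2048·x^5)·Dx + (176 - 336·x - 384·x^2 + 1024·x^3 + 384·x^4 - 1536·x^5 - 1024·x^6)·Dx^2 + (-23 - 88·x + 16·x^2 - 32·x^3 - 160·x^4 - 128·x^5)·Dx^3 + (11 - 21·x - 24·x^2 + 64·x^3 + 24·x^4 - 96·x^5 - 64·x^6)·Dx^4  (order 4).
h: a_k = 0, -3, -11/2, -3, 19/12, -33/5, -1201/90, -129/7, …
ICs: h(0) = 0, h′(0) = -3, h′′(0) = -11, h′′′(0) = -18.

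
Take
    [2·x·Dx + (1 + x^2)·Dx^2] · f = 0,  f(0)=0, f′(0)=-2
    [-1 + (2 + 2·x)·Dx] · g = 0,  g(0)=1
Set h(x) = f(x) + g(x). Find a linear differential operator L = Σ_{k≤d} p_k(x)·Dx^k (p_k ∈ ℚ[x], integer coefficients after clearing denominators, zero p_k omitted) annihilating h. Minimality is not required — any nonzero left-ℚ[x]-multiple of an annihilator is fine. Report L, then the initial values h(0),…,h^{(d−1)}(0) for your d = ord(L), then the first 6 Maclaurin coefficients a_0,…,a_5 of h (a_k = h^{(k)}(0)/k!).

f: a_k = 0, -2, 0, 2/3, 0, -2/5, …
g: a_k = 1, 1/2, -1/8, 1/16, -5/128, 7/256, …
f+g: L₀ = lclm(L_f,L_g), ord ≤ 2+1.
L = (-4 - 10·x + 12·x^2 + 6·x^3)·Dx + (-11 - 16·x + 10·x^2 + 48·x^3 + 21·x^4)·Dx^2 + (-2 + 6·x + 12·x^2 + 12·x^3 + 14·x^4 + 6·x^5)·Dx^3  (order 3).
h: a_k = 1, -3/2, -1/8, 35/48, -5/128, -477/1280, …
ICs: h(0) = 1, h′(0) = -3/2, h′′(0) = -1/4.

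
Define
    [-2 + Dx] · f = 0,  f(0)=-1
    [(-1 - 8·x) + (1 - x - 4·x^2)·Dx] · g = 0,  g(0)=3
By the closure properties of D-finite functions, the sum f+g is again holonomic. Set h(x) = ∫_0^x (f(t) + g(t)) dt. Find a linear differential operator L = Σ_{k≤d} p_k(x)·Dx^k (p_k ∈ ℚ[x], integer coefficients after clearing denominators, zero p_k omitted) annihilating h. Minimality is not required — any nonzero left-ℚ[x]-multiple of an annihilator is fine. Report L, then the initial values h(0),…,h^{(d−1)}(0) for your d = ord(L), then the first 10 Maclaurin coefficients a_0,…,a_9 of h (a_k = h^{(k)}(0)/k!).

L = (16 + 20·x + 240·x^2 + 128·x^3)·Dx + (-6 - 32·x - 124·x^2 + 32·x^3 + 64·x^4)·Dx^2 + (-1 + 11·x + 2·x^2 - 48·x^3 - 32·x^4)·Dx^3  (order 3).
h: a_k = 0, 2, 1/2, 13/3, 77/12, 259/15, 2921/90, 24431/315, 416737/2520, 1100923/2835, …
ICs: h(0) = 0, h′(0) = 2, h′′(0) = 1.

f: a_k = -1, -2, -2, -4/3, -2/3, -4/15, -4/45, -8/315, -2/315, -4/2835, …
g: a_k = 3, 3, 15, 27, 87, 195, 543, 1323, 3495, 8787, …
Weyl lclm of L_f,L_g ⇒ L₀ (ord ≤ 2).
Integrate: L := L₀·Dx.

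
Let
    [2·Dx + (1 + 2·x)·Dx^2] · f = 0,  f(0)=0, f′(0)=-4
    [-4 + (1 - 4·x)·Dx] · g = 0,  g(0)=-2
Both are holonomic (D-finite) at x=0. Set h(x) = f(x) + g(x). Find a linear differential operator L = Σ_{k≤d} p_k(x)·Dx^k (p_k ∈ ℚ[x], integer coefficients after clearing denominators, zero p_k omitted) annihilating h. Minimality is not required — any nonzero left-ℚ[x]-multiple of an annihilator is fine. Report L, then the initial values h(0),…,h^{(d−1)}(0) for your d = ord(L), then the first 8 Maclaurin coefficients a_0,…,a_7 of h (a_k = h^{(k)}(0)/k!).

L = (-128 - 64·x)·Dx + (-44 - 224·x - 128·x^2)·Dx^2 + (5 - 6·x - 48·x^2 - 32·x^3)·Dx^3  (order 3).
h: a_k = -2, -12, -28, -400/3, -504, -10304/5, -24512/3, -229632/7, …
ICs: h(0) = -2, h′(0) = -12, h′′(0) = -56.

f: a_k = 0, -4, 4, -16/3, 8, -64/5, 64/3, -256/7, …
g: a_k = -2, -8, -32, -128, -512, -2048, -8192, -32768, …
h₀=f+g: left-lcm gives L₀, ord ≤ 3.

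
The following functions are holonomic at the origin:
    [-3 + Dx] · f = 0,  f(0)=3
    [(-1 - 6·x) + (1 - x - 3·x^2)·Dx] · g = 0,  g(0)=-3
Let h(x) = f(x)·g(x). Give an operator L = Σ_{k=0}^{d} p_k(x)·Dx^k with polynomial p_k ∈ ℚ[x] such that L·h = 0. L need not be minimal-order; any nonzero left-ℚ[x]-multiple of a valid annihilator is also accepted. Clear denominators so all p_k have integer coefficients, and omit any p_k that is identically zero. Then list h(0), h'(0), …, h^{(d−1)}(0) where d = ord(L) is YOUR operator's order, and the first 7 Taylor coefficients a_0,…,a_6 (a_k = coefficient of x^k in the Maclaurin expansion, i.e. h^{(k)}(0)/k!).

f: a_k = 3, 9, 27/2, 27/2, 81/8, 243/40, 243/80, …
g: a_k = -3, -3, -12, -21, -57, -120, -291, …
L₀ := L_f ⊗_s L_g (sym. prod.), ord ≤ 1.
L = (4 + 3·x - 9·x^2) + (-1 + x + 3·x^2)·Dx  (order 1).
h: a_k = -9, -36, -207/2, -252, -4743/8, -13671/10, -252387/80, …
ICs: h(0) = -9.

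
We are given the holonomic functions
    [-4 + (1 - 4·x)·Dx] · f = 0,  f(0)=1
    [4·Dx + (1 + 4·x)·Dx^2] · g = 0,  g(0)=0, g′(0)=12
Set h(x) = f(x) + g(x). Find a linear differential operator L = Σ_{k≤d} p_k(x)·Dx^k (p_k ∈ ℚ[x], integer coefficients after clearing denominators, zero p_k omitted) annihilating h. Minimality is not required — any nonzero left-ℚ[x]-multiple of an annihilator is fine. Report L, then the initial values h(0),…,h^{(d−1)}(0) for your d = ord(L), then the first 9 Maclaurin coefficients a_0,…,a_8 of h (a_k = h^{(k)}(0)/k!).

L = (160 + 128·x)·Dx + (16 + 256·x + 256·x^2)·Dx^2 + (-3 - 4·x + 48·x^2 + 64·x^3)·Dx^3  (order 3).
h: a_k = 1, 16, -8, 128, 64, 8192/5, 2048, 163840/7, 40960, …
ICs: h(0) = 1, h′(0) = 16, h′′(0) = -16.

f: a_k = 1, 4, 16, 64, 256, 1024, 4096, 16384, 65536, …
g: a_k = 0, 12, -24, 64, -192, 3072/5, -2048, 49152/7, -24576, …
Weyl lclm of L_f,L_g ⇒ L₀ (ord ≤ 3).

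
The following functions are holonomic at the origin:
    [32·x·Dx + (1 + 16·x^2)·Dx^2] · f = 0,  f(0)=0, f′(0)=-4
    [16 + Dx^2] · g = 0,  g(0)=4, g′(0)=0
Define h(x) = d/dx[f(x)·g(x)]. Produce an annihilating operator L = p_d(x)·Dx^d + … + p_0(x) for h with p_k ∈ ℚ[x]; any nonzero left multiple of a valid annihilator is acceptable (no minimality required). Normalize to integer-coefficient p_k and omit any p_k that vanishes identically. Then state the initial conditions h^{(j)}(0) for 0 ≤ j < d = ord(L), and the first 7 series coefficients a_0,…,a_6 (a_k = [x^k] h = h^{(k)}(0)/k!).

L = (14080 + 602112·x^2 + 15106048·x^4 + 50331648·x^6 + 100663296·x^8 + 268435456·x^10 + 2147483648·x^12) + (8704·x + 581632·x^3 + 9175040·x^5 + 41943040·x^7 + 167772160·x^9 + 536870912·x^11)·Dx + (960 + 43520·x^2 + 1093632·x^4 + 4849664·x^6 + 16777216·x^8 + 67108864·x^10 + 268435456·x^12)·Dx^2 + (544·x + 36352·x^3 + 573440·x^5 + 2621440·x^7 + 10485760·x^9 + 33554432·x^11)·Dx^3 + (5 + 368·x^2 + 9344·x^4 + 106496·x^6 + 655360·x^8 + 3145728·x^10 + 8388608·x^12)·Dx^4  (order 4).
h: a_k = -16, 0, 640, 0, -25088/3, 0, 5328896/45, …
ICs: h(0) = -16, h′(0) = 0, h′′(0) = 1280, h′′′(0) = 0.

f: a_k = 0, -4, 0, 64/3, 0, -1024/5, 0, …
g: a_k = 4, 0, -32, 0, 128/3, 0, -1024/45, …
Product ⇒ symmetric product L₀, ord ≤ 4.
Differentiate: ansatz ord ≤ ord L₀ ⇒ L.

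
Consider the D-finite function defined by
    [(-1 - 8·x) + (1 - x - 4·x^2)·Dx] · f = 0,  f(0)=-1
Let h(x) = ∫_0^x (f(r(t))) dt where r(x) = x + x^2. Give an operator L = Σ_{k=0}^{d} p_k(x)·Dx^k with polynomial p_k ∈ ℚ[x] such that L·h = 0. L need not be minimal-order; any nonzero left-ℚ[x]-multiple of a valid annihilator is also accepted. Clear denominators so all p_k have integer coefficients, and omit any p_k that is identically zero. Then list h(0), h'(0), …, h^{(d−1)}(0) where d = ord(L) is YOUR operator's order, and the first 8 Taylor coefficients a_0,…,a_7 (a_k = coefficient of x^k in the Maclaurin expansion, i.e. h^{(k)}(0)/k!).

L = (1 + 10·x + 24·x^2 + 16·x^3)·Dx + (-1 + x + 5·x^2 + 8·x^3 + 4·x^4)·Dx^2  (order 2).
h: a_k = 0, -1, -1/2, -2, -19/4, -61/5, -104/3, -689/7, …
ICs: h(0) = 0, h′(0) = -1.

f: a_k = -1, -1, -5, -9, -29, -65, -181, -441, …
L₀ from L_f via x↦r, Dx↦r'^{-1}Dx.
h=∫h₀ ⇒ L = L₀·Dx.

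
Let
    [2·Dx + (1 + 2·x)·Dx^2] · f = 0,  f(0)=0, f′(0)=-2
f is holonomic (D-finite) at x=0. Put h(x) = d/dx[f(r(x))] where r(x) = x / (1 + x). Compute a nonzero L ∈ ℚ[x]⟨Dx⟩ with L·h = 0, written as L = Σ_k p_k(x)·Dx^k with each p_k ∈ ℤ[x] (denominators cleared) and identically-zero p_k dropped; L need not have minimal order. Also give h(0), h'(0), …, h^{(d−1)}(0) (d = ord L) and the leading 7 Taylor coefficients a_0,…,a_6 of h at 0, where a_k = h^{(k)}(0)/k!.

L = (4 + 6·x) + (1 + 4·x + 3·x^2)·Dx  (order 1).
h: a_k = -2, 8, -26, 80, -242, 728, -2186, …
ICs: h(0) = -2.

f: a_k = 0, -2, 2, -8/3, 4, -32/5, 32/3, …
Substitute x→r, Dx→(1/r')Dx; clear ⇒ L₀.
Differentiate: ansatz ord ≤ ord L₀ ⇒ L.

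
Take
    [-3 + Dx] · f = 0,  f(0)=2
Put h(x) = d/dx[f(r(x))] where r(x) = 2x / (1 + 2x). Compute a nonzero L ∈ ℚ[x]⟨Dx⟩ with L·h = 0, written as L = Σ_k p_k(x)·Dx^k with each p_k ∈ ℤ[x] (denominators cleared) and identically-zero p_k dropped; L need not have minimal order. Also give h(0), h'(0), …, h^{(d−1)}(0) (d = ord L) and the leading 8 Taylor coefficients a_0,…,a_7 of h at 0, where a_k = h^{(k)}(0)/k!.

L = (2 - 8·x) + (-1 - 4·x - 4·x^2)·Dx  (order 1).
h: a_k = 12, 24, -72, 48, 168, -3312/5, 6576/5, -51936/35, …
ICs: h(0) = 12.

f: a_k = 2, 6, 9, 9, 27/4, 81/20, 81/40, 243/280, …
L₀ from L_f via x↦r, Dx↦r'^{-1}Dx.
h₀' ⇒ L via d/dx closure of L₀.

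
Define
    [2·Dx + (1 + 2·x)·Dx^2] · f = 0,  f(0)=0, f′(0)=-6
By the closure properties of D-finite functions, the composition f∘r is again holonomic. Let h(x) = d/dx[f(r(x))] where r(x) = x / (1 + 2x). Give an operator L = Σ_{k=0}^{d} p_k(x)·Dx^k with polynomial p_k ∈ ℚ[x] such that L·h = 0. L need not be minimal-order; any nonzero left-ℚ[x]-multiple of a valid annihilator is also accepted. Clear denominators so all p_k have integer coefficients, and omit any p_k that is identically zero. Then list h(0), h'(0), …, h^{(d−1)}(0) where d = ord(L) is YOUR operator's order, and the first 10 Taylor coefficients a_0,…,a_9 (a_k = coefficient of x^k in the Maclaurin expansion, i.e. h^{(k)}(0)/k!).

L = (6 + 16·x) + (1 + 6·x + 8·x^2)·Dx  (order 1).
h: a_k = -6, 36, -168, 720, -2976, 12096, -48768, 195840, -784896, 3142656, …
ICs: h(0) = -6.

f: a_k = 0, -6, 6, -8, 12, -96/5, 32, -384/7, 96, -512/3, …
L₀ from L_f via x↦r, Dx↦r'^{-1}Dx.
h₀' ⇒ L via d/dx closure of L₀.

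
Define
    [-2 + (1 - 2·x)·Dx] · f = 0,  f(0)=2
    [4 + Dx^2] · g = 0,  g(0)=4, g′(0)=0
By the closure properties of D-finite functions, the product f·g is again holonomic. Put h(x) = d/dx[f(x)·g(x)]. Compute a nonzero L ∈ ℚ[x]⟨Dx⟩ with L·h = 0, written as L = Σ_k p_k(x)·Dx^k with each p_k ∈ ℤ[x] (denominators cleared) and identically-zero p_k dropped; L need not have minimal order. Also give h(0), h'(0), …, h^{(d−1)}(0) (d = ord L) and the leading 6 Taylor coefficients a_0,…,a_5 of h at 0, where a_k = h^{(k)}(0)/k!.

L = (-4 - 16·x + 16·x^2) + (-4 + 8·x)·Dx + (1 - 4·x + 4·x^2)·Dx^2  (order 2).
h: a_k = 16, 32, 96, 832/3, 2080/3, 24896/15, …
ICs: h(0) = 16, h′(0) = 32.

f: a_k = 2, 4, 8, 16, 32, 64, …
g: a_k = 4, 0, -8, 0, 8/3, 0, …
f·g: L₀ = L_f ⊗_s L_g, ord ≤ 1·2.
h=h₀': d/dx-closure on L₀ ⇒ L.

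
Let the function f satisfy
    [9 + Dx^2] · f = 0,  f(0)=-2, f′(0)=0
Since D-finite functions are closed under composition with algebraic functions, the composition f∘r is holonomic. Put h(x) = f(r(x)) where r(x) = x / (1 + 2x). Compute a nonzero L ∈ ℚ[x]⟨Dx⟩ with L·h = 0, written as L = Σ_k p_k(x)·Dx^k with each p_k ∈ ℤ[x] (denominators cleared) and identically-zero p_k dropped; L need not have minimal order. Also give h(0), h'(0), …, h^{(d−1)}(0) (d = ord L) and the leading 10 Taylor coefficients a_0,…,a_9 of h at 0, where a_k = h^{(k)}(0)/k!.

L = 9 + (4 + 24·x + 48·x^2 + 32·x^3)·Dx + (1 + 8·x + 24·x^2 + 32·x^3 + 16·x^4)·Dx^2  (order 2).
h: a_k = -2, 0, 9, -36, 405/4, -234, 18081/40, -6723/10, 188955/448, 276921/140, …
ICs: h(0) = -2, h′(0) = 0.

f: a_k = -2, 0, 9, 0, -27/4, 0, 81/40, 0, -729/2240, 0, …
Substitute x→r, Dx→(1/r')Dx; clear ⇒ L₀.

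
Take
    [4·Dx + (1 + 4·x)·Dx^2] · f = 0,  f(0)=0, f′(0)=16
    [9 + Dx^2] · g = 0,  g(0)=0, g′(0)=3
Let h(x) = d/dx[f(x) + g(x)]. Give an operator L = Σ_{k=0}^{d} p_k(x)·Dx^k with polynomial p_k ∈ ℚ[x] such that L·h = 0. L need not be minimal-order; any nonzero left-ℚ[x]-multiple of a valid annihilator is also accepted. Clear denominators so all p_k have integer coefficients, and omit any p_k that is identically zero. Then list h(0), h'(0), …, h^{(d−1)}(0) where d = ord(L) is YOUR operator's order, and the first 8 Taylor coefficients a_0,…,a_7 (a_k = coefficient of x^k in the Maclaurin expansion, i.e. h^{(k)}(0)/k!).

f: a_k = 0, 16, -32, 256/3, -256, 4096/5, -8192/3, 65536/7, …
g: a_k = 0, 3, 0, -9/2, 0, 81/40, 0, -243/560, …
Sum ⇒ L₀ = lclm(L_f,L_g) in ℚ(x)⟨Dx⟩.
h₀' ⇒ L via d/dx closure of L₀.
L = (3780 + 2592·x + 5184·x^2) + (369 + 2124·x + 3888·x^2 + 5184·x^3)·Dx + (420 + 288·x + 576·x^2)·Dx^2 + (41 + 236·x + 432·x^2 + 576·x^3)·Dx^3  (order 3).
h: a_k = 19, -64, 485/2, -1024, 32849/8, -16384, 5242637/80, -262144, …
ICs: h(0) = 19, h′(0) = -64, h′′(0) = 485.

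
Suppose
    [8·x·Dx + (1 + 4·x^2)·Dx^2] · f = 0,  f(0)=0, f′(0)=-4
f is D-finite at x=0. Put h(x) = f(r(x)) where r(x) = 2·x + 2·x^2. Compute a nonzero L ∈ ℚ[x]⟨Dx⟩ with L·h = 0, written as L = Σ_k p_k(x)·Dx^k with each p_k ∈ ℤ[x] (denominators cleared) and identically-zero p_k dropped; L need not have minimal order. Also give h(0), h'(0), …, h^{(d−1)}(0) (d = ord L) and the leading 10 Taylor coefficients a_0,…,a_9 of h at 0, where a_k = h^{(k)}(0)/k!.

L = (-2 + 32·x + 128·x^2 + 192·x^3 + 96·x^4)·Dx + (1 + 2·x + 16·x^2 + 64·x^3 + 80·x^4 + 32·x^5)·Dx^2  (order 2).
h: a_k = 0, -8, -8, 128/3, 128, -1408/5, -6016/3, 4096/7, 28672, 342016/9, …
ICs: h(0) = 0, h′(0) = -8.

f: a_k = 0, -4, 0, 16/3, 0, -64/5, 0, 256/7, 0, -1024/9, …
f∘r: x↦r, Dx↦Dx/r' in L_f ⇒ L₀.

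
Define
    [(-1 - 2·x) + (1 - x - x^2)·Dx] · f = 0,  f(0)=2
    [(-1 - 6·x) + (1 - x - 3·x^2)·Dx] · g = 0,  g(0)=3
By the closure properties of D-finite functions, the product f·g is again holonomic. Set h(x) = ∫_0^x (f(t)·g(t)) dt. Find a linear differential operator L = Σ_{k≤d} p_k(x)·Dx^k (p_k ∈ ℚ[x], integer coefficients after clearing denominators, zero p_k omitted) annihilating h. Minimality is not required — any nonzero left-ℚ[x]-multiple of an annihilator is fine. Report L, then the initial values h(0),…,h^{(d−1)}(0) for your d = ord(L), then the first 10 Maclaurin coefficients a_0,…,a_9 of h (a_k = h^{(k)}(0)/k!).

f: a_k = 2, 2, 4, 6, 10, 16, 26, 42, 68, 110, …
g: a_k = 3, 3, 12, 21, 57, 120, 291, 651, 1524, 3477, …
h₀=f·g: eliminate ⇒ L₀, order ≤ 1·1.
h=∫h₀ ⇒ L = L₀·Dx.
L = (-2 - 6·x + 12·x^2 + 12·x^3)·Dx + (1 - 2·x - 3·x^2 + 4·x^3 + 3·x^4)·Dx^2  (order 2).
h: a_k = 0, 6, 6, 14, 24, 252/5, 98, 1422/7, 414, 2594/3, …
ICs: h(0) = 0, h′(0) = 6.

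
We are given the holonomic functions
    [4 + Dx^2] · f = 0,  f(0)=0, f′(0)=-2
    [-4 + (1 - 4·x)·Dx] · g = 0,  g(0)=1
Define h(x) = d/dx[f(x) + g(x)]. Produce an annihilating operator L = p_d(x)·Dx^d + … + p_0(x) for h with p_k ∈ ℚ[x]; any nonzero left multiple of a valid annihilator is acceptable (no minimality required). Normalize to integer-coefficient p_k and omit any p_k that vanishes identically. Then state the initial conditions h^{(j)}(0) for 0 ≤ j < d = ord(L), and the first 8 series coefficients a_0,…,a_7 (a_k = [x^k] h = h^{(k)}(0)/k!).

L = (1568 - 256·x + 512·x^2) + (-100 + 432·x - 192·x^2 + 256·x^3)·Dx + (392 - 64·x + 128·x^2)·Dx^2 + (-25 + 108·x - 48·x^2 + 64·x^3)·Dx^3  (order 3).
h: a_k = 2, 32, 196, 1024, 15356/3, 24576, 5160968/45, 524288, …
ICs: h(0) = 2, h′(0) = 32, h′′(0) = 392.

f: a_k = 0, -2, 0, 4/3, 0, -4/15, 0, 8/315, …
g: a_k = 1, 4, 16, 64, 256, 1024, 4096, 16384, …
f+g: L₀ = lclm(L_f,L_g), ord ≤ 2+1.
Differentiate: ansatz ord ≤ ord L₀ ⇒ L.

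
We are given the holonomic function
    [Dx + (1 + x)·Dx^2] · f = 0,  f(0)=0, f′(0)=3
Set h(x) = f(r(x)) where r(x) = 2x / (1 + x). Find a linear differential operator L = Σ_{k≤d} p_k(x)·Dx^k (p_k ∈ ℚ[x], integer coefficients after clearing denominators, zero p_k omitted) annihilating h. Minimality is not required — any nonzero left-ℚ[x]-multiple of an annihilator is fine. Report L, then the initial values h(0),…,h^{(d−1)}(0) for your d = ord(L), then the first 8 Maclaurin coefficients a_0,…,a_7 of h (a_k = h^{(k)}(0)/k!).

L = (4 + 6·x)·Dx + (1 + 4·x + 3·x^2)·Dx^2  (order 2).
h: a_k = 0, 6, -12, 26, -60, 726/5, -364, 6558/7, …
ICs: h(0) = 0, h′(0) = 6.

f: a_k = 0, 3, -3/2, 1, -3/4, 3/5, -1/2, 3/7, …
f∘r: x↦r, Dx↦Dx/r' in L_f ⇒ L₀.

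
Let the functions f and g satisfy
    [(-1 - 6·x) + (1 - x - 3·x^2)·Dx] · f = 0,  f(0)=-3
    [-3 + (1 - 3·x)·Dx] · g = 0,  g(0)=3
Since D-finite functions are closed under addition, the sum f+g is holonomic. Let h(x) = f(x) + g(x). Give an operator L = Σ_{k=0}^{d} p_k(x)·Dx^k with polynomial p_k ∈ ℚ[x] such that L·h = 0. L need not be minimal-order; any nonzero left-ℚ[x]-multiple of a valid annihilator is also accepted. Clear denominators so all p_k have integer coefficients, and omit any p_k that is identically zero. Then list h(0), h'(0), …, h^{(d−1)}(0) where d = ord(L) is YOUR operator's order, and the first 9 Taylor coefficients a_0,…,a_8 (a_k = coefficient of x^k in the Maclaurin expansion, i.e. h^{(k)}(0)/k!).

L = (6 - 108·x + 162·x^2 - 162·x^3) + (10 - 6·x - 108·x^2 + 270·x^3 - 324·x^4)·Dx + (-2 + 14·x - 33·x^2 + 18·x^3 + 54·x^4 - 81·x^5)·Dx^2  (order 2).
h: a_k = 0, 6, 15, 60, 186, 609, 1896, 5910, 18159, …
ICs: h(0) = 0, h′(0) = 6.

f: a_k = -3, -3, -12, -21, -57, -120, -291, -651, -1524, …
g: a_k = 3, 9, 27, 81, 243, 729, 2187, 6561, 19683, …
Weyl lclm of L_f,L_g ⇒ L₀ (ord ≤ 2).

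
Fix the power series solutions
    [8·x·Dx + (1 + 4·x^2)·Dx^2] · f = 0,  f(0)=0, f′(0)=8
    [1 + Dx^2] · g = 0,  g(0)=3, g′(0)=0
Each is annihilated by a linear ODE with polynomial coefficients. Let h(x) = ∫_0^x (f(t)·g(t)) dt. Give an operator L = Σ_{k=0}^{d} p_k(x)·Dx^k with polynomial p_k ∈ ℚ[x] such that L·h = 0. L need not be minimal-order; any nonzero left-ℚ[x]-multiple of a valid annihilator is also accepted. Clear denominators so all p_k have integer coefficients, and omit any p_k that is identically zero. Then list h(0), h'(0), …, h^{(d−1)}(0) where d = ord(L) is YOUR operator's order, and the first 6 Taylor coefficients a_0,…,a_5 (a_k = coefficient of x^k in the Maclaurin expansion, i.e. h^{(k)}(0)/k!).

f: a_k = 0, 8, 0, -32/3, 0, 128/5, …
g: a_k = 3, 0, -3/2, 0, 1/8, 0, …
h₀=f·g: eliminate ⇒ L₀, order ≤ 2·2.
∫: right-multiply L₀ by Dx.
L = (85 + 944·x^2 + 416·x^4 + 256·x^6 + 256·x^8)·Dx + (144·x + 704·x^3 + 768·x^5 + 1024·x^7)·Dx^2 + (90 + 992·x^2 + 576·x^4 + 512·x^6 + 512·x^8)·Dx^3 + (144·x + 704·x^3 + 768·x^5 + 1024·x^7)·Dx^4 + (5 + 48·x^2 + 160·x^4 + 256·x^6 + 256·x^8)·Dx^5  (order 5).
h: a_k = 0, 0, 12, 0, -11, 0, …
ICs: h(0) = 0, h′(0) = 0, h′′(0) = 24, h′′′(0) = 0, h′′′′(0) = -264.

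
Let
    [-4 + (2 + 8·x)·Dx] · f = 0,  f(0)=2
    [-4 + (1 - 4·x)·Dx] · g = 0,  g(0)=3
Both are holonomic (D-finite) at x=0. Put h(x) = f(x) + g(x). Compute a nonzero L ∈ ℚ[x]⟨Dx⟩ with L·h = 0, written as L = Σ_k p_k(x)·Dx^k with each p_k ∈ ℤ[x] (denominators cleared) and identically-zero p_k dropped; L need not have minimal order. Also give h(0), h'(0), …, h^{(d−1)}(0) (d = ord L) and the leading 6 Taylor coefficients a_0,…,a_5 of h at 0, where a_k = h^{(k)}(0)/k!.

f: a_k = 2, 4, -4, 8, -20, 56, …
g: a_k = 3, 12, 48, 192, 768, 3072, …
Sum ⇒ L₀ = lclm(L_f,L_g) in ℚ(x)⟨Dx⟩.
L = (40 + 96·x) + (-18 - 112·x - 288·x^2)·Dx + (1 + 12·x - 16·x^2 - 192·x^3)·Dx^2  (order 2).
h: a_k = 5, 16, 44, 200, 748, 3128, …
ICs: h(0) = 5, h′(0) = 16.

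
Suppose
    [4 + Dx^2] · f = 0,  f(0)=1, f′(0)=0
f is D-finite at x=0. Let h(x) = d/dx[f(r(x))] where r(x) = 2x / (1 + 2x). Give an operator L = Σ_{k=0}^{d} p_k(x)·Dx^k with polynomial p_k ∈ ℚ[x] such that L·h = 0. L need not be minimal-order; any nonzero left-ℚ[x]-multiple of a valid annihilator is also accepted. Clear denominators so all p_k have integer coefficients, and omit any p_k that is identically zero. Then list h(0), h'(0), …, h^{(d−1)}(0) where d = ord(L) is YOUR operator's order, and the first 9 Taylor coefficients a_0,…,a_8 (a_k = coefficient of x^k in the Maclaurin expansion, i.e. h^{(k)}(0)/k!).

f: a_k = 1, 0, -2, 0, 2/3, 0, -4/45, 0, 2/315, …
f∘r: x↦r, Dx↦Dx/r' in L_f ⇒ L₀.
h₀' ⇒ L via d/dx closure of L₀.
L = (40 + 96·x + 96·x^2) + (12 + 72·x + 144·x^2 + 96·x^3)·Dx + (1 + 8·x + 24·x^2 + 32·x^3 + 16·x^4)·Dx^2  (order 2).
h: a_k = 0, -16, 96, -1024/3, 2560/3, -19712/15, -3584/5, 4820992/315, -2646016/35, …
ICs: h(0) = 0, h′(0) = -16.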